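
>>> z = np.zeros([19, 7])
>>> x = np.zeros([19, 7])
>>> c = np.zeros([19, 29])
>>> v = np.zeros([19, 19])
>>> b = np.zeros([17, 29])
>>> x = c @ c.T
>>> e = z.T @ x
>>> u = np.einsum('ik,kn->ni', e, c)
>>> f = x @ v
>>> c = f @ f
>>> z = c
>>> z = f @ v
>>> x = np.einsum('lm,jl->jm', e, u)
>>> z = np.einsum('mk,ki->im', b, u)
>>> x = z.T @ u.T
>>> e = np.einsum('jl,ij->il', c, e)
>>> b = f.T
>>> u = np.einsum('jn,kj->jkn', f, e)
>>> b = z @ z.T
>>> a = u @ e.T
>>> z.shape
(7, 17)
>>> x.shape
(17, 29)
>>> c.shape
(19, 19)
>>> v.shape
(19, 19)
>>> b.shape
(7, 7)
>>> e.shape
(7, 19)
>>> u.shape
(19, 7, 19)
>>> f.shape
(19, 19)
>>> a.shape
(19, 7, 7)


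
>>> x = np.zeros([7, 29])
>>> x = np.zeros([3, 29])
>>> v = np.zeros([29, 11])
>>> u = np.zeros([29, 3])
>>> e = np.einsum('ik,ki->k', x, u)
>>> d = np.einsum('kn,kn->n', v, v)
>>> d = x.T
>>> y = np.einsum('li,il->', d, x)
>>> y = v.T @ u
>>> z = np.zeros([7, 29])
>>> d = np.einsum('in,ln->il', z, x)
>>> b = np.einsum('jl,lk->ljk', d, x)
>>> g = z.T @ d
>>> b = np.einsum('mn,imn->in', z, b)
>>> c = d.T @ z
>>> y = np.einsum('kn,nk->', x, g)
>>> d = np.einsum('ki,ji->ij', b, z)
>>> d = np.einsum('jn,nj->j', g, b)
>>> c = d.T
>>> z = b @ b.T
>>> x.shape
(3, 29)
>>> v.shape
(29, 11)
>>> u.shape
(29, 3)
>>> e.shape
(29,)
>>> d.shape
(29,)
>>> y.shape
()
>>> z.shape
(3, 3)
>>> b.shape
(3, 29)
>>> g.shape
(29, 3)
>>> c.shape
(29,)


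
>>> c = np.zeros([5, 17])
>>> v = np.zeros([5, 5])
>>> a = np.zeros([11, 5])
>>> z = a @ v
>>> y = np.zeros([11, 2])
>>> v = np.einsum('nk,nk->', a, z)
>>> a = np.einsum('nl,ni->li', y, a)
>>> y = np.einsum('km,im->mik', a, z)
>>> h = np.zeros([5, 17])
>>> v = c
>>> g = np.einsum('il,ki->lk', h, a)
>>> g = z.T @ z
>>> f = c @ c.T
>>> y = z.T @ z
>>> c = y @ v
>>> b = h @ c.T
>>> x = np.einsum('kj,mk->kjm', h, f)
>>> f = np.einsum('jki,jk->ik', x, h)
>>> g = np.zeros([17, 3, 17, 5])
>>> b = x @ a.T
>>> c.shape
(5, 17)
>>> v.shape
(5, 17)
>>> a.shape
(2, 5)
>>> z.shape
(11, 5)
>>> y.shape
(5, 5)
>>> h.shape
(5, 17)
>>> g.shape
(17, 3, 17, 5)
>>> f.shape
(5, 17)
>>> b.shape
(5, 17, 2)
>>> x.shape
(5, 17, 5)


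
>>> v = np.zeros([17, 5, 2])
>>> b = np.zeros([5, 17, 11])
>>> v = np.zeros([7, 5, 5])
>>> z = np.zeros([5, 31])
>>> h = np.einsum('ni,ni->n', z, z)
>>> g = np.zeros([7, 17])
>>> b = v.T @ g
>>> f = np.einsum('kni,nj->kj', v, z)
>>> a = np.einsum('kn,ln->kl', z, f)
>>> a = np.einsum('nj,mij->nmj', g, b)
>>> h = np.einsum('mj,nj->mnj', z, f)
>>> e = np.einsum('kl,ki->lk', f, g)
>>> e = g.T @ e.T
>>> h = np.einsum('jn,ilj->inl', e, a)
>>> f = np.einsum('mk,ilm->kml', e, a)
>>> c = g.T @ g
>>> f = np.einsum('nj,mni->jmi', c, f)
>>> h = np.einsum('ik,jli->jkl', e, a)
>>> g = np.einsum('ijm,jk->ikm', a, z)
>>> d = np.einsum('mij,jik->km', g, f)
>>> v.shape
(7, 5, 5)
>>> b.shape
(5, 5, 17)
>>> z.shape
(5, 31)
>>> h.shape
(7, 31, 5)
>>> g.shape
(7, 31, 17)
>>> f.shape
(17, 31, 5)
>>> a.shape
(7, 5, 17)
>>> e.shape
(17, 31)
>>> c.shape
(17, 17)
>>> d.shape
(5, 7)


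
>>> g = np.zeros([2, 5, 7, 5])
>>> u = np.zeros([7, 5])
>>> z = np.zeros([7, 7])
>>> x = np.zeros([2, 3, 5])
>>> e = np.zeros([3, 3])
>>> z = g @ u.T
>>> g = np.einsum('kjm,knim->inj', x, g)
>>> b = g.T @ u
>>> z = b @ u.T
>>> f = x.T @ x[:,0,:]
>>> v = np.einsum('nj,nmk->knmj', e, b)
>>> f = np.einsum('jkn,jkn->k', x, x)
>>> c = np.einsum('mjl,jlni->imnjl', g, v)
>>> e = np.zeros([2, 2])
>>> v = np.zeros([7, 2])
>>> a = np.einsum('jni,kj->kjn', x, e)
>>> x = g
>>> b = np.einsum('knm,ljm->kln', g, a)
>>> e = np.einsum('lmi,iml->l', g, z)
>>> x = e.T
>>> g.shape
(7, 5, 3)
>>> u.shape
(7, 5)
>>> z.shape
(3, 5, 7)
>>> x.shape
(7,)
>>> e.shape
(7,)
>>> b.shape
(7, 2, 5)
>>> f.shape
(3,)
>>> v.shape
(7, 2)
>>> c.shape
(3, 7, 5, 5, 3)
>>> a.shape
(2, 2, 3)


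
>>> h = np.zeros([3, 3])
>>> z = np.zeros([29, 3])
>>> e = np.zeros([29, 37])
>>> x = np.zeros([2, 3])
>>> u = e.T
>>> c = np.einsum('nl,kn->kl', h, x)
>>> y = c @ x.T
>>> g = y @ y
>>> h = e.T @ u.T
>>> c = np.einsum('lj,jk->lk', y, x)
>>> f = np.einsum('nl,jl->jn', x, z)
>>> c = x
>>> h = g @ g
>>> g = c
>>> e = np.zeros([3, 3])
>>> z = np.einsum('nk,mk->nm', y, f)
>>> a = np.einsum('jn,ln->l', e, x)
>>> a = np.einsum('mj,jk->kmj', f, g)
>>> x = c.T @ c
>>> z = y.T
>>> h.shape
(2, 2)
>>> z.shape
(2, 2)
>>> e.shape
(3, 3)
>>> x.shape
(3, 3)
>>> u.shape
(37, 29)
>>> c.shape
(2, 3)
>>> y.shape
(2, 2)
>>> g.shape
(2, 3)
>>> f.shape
(29, 2)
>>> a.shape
(3, 29, 2)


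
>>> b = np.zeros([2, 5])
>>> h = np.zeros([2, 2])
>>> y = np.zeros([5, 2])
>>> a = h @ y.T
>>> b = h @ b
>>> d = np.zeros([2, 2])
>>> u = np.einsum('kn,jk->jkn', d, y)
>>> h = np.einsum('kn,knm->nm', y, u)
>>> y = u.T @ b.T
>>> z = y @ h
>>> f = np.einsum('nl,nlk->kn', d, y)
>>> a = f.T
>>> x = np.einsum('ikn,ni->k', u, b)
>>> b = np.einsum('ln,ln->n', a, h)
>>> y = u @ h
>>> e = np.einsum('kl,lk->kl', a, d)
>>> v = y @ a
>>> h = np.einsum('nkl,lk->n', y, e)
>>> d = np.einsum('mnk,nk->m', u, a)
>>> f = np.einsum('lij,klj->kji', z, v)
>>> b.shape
(2,)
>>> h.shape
(5,)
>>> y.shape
(5, 2, 2)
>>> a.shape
(2, 2)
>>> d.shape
(5,)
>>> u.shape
(5, 2, 2)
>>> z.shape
(2, 2, 2)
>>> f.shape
(5, 2, 2)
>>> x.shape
(2,)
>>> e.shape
(2, 2)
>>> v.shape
(5, 2, 2)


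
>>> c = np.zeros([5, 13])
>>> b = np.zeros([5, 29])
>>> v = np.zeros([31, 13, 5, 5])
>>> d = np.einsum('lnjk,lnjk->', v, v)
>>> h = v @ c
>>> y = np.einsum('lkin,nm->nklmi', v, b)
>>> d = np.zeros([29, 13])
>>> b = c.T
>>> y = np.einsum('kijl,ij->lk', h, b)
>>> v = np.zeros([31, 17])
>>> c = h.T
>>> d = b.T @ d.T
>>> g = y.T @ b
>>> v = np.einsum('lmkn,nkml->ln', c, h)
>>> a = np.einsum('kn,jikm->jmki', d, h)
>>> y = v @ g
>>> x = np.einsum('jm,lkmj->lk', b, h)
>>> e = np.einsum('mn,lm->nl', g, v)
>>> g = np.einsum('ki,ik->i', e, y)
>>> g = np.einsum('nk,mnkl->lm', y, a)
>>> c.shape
(13, 5, 13, 31)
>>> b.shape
(13, 5)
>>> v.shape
(13, 31)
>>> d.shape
(5, 29)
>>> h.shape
(31, 13, 5, 13)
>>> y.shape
(13, 5)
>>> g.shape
(13, 31)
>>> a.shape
(31, 13, 5, 13)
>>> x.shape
(31, 13)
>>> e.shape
(5, 13)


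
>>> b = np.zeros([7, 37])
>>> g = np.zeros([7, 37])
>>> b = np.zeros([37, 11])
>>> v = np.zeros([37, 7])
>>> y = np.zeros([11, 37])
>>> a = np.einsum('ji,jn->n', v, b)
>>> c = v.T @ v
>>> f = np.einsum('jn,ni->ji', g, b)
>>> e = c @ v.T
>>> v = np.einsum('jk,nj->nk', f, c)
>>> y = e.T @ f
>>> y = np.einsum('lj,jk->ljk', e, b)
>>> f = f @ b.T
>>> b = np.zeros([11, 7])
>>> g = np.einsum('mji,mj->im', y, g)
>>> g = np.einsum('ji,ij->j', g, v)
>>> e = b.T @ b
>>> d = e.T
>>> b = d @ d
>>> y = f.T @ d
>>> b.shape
(7, 7)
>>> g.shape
(11,)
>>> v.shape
(7, 11)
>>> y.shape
(37, 7)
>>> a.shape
(11,)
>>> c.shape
(7, 7)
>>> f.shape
(7, 37)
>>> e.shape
(7, 7)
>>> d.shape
(7, 7)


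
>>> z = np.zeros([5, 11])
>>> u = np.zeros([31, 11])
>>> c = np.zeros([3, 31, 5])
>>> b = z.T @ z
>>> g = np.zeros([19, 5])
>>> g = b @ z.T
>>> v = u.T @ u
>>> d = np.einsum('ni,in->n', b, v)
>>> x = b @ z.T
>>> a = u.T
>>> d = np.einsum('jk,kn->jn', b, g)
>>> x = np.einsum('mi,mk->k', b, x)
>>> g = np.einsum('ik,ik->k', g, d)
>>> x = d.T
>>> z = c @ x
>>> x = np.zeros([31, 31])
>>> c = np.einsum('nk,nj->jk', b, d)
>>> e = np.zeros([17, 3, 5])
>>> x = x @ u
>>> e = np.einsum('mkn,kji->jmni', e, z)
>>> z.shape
(3, 31, 11)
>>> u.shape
(31, 11)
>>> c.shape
(5, 11)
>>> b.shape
(11, 11)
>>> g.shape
(5,)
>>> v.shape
(11, 11)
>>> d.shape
(11, 5)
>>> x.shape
(31, 11)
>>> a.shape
(11, 31)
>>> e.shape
(31, 17, 5, 11)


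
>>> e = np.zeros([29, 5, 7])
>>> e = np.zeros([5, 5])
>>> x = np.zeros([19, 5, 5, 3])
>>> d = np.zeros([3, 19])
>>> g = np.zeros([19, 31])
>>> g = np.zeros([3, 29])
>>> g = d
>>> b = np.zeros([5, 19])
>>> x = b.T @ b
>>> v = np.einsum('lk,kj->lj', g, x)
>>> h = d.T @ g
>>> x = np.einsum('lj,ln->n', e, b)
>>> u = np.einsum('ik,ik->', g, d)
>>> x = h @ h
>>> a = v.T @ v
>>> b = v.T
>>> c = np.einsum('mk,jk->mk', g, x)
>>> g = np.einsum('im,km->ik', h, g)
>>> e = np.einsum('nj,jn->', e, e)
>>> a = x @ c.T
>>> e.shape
()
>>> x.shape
(19, 19)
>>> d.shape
(3, 19)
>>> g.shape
(19, 3)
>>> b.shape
(19, 3)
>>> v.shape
(3, 19)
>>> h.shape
(19, 19)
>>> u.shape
()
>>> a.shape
(19, 3)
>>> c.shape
(3, 19)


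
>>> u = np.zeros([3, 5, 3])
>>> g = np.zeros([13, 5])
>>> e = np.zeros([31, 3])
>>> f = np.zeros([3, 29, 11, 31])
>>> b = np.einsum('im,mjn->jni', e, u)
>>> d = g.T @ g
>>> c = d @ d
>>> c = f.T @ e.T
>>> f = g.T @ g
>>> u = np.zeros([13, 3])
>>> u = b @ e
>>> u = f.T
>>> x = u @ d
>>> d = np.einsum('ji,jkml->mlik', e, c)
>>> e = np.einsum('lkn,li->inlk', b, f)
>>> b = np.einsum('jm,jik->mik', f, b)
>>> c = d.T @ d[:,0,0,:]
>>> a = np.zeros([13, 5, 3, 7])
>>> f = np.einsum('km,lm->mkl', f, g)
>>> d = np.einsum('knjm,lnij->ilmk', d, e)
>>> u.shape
(5, 5)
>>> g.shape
(13, 5)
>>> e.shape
(5, 31, 5, 3)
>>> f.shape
(5, 5, 13)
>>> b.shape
(5, 3, 31)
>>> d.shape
(5, 5, 11, 29)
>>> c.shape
(11, 3, 31, 11)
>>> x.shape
(5, 5)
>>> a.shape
(13, 5, 3, 7)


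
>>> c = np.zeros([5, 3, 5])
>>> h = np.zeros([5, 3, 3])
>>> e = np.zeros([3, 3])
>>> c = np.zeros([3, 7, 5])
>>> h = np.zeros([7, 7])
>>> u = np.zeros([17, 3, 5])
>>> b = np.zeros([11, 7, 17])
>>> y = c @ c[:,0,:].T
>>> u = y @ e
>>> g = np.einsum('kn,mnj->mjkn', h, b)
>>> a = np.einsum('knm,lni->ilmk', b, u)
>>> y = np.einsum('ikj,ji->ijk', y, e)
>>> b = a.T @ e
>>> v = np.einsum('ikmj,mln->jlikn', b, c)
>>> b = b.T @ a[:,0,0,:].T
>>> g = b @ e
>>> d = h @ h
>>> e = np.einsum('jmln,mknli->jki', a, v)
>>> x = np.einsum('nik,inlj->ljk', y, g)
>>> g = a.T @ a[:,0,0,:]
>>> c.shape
(3, 7, 5)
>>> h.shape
(7, 7)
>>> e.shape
(3, 7, 5)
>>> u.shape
(3, 7, 3)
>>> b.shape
(3, 3, 17, 3)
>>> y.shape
(3, 3, 7)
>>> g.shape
(11, 17, 3, 11)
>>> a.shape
(3, 3, 17, 11)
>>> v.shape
(3, 7, 11, 17, 5)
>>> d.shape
(7, 7)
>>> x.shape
(17, 3, 7)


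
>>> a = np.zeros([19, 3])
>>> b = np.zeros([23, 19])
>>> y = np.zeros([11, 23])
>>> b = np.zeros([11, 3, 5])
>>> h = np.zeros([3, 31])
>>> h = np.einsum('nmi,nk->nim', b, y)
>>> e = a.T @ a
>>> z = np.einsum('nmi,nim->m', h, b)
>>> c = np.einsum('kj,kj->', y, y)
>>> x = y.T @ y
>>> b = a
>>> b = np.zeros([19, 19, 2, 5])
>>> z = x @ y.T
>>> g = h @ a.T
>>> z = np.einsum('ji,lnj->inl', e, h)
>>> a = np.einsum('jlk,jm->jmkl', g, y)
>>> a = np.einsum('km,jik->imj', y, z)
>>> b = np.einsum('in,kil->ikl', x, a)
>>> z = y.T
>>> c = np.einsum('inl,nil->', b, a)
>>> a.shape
(5, 23, 3)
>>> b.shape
(23, 5, 3)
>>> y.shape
(11, 23)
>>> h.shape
(11, 5, 3)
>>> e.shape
(3, 3)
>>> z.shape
(23, 11)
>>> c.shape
()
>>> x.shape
(23, 23)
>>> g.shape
(11, 5, 19)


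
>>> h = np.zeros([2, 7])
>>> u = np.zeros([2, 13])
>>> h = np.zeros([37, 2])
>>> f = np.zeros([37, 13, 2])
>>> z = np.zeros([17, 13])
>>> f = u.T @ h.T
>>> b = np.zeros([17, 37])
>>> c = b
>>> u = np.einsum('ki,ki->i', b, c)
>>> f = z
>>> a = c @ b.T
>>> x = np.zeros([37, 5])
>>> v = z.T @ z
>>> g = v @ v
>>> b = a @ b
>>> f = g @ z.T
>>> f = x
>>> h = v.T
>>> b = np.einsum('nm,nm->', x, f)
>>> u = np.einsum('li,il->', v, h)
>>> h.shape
(13, 13)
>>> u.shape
()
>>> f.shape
(37, 5)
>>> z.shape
(17, 13)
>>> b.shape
()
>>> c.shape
(17, 37)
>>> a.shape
(17, 17)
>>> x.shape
(37, 5)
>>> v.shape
(13, 13)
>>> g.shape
(13, 13)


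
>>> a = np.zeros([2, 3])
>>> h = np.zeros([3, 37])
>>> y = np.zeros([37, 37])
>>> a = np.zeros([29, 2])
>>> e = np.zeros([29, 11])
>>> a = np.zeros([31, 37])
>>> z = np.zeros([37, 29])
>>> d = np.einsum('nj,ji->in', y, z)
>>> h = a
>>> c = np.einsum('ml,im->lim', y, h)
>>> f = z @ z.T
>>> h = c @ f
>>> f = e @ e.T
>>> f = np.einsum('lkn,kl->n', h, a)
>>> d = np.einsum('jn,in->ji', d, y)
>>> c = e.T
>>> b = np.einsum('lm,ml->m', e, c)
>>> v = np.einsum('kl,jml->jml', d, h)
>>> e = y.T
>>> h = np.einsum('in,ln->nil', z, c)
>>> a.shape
(31, 37)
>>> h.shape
(29, 37, 11)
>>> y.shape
(37, 37)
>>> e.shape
(37, 37)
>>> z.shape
(37, 29)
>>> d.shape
(29, 37)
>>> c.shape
(11, 29)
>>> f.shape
(37,)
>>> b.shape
(11,)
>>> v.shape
(37, 31, 37)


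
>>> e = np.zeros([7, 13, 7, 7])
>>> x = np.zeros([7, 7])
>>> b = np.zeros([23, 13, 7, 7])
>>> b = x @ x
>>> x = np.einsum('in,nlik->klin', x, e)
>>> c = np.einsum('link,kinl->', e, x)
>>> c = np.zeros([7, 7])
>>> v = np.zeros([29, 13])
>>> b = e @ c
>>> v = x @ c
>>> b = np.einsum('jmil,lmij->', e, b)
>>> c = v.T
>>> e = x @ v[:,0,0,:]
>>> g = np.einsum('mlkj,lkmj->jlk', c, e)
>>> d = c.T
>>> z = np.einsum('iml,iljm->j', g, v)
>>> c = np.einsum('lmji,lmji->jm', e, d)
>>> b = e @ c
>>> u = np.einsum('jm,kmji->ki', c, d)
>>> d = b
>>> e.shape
(7, 13, 7, 7)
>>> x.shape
(7, 13, 7, 7)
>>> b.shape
(7, 13, 7, 13)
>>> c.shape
(7, 13)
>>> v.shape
(7, 13, 7, 7)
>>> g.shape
(7, 7, 13)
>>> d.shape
(7, 13, 7, 13)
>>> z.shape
(7,)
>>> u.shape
(7, 7)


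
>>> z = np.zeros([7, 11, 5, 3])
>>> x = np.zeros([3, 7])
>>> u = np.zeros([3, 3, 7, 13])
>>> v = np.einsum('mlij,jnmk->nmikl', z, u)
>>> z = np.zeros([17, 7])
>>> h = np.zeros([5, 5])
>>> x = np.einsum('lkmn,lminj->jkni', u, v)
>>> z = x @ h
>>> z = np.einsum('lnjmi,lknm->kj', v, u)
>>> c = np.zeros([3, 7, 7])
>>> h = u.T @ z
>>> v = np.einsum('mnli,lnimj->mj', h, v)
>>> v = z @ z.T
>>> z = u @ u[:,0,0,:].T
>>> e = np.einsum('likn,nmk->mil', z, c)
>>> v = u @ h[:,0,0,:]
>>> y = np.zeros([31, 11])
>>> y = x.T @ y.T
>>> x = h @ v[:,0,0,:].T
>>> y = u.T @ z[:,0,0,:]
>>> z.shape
(3, 3, 7, 3)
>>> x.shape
(13, 7, 3, 3)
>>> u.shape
(3, 3, 7, 13)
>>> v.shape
(3, 3, 7, 5)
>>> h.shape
(13, 7, 3, 5)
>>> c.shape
(3, 7, 7)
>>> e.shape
(7, 3, 3)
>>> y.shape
(13, 7, 3, 3)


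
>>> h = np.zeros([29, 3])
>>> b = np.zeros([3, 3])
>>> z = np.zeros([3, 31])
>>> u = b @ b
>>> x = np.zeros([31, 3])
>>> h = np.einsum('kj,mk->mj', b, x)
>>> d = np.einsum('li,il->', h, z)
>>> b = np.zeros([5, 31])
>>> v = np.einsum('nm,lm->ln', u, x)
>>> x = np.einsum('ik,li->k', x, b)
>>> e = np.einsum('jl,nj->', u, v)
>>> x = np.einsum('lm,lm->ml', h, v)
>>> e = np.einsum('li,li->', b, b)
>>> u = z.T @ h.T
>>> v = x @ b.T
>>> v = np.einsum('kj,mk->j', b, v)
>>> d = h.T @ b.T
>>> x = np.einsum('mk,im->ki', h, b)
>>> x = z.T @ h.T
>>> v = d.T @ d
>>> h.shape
(31, 3)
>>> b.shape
(5, 31)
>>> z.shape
(3, 31)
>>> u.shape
(31, 31)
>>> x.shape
(31, 31)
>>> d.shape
(3, 5)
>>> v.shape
(5, 5)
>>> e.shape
()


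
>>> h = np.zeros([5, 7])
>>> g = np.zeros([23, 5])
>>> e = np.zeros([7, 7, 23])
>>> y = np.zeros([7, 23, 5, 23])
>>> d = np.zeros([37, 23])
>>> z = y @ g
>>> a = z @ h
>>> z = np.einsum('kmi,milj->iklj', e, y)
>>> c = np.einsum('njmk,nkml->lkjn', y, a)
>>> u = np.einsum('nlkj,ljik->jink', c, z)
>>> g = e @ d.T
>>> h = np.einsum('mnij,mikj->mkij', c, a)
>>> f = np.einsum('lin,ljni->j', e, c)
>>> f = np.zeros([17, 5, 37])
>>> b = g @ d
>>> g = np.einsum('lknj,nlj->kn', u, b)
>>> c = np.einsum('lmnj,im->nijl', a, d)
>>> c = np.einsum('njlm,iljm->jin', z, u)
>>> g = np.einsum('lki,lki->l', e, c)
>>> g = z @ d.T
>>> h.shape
(7, 5, 23, 7)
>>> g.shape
(23, 7, 5, 37)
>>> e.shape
(7, 7, 23)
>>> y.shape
(7, 23, 5, 23)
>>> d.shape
(37, 23)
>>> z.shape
(23, 7, 5, 23)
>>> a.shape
(7, 23, 5, 7)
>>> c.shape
(7, 7, 23)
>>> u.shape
(7, 5, 7, 23)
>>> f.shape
(17, 5, 37)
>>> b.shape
(7, 7, 23)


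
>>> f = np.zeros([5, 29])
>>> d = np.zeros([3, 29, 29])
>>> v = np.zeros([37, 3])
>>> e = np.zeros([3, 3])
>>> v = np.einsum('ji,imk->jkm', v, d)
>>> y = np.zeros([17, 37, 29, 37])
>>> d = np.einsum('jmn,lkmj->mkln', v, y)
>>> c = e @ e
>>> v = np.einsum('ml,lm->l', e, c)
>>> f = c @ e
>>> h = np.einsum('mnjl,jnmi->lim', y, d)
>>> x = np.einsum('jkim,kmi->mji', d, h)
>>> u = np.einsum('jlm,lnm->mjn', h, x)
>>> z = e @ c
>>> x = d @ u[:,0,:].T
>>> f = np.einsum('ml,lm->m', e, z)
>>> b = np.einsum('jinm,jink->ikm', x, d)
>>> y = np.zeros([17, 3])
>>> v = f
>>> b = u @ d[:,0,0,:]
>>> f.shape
(3,)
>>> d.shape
(29, 37, 17, 29)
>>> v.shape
(3,)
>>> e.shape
(3, 3)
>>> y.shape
(17, 3)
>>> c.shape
(3, 3)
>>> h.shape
(37, 29, 17)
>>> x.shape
(29, 37, 17, 17)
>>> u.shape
(17, 37, 29)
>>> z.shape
(3, 3)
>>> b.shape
(17, 37, 29)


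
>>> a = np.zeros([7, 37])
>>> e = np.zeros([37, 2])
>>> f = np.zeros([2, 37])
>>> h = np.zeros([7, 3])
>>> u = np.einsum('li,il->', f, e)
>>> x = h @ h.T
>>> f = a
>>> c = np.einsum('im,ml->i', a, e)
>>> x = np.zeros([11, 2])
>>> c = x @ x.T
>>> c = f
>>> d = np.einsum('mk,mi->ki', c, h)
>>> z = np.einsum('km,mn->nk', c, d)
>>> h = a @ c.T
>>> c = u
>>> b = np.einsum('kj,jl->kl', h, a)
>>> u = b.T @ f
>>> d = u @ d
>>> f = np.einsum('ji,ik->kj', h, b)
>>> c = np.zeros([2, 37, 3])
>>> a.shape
(7, 37)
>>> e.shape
(37, 2)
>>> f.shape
(37, 7)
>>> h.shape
(7, 7)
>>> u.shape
(37, 37)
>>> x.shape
(11, 2)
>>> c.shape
(2, 37, 3)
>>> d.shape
(37, 3)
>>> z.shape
(3, 7)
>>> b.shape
(7, 37)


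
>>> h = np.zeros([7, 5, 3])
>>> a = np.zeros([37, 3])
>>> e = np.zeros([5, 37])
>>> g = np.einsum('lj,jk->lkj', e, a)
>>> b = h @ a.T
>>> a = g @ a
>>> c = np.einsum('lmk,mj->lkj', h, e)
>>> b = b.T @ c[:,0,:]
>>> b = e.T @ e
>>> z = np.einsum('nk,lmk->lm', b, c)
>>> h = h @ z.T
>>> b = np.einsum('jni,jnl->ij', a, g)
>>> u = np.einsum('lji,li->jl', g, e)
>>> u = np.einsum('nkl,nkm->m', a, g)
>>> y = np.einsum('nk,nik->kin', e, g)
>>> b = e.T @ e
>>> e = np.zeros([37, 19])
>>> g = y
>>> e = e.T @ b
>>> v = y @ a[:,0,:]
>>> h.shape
(7, 5, 7)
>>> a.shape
(5, 3, 3)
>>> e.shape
(19, 37)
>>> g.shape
(37, 3, 5)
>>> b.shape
(37, 37)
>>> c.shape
(7, 3, 37)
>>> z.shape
(7, 3)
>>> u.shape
(37,)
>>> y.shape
(37, 3, 5)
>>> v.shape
(37, 3, 3)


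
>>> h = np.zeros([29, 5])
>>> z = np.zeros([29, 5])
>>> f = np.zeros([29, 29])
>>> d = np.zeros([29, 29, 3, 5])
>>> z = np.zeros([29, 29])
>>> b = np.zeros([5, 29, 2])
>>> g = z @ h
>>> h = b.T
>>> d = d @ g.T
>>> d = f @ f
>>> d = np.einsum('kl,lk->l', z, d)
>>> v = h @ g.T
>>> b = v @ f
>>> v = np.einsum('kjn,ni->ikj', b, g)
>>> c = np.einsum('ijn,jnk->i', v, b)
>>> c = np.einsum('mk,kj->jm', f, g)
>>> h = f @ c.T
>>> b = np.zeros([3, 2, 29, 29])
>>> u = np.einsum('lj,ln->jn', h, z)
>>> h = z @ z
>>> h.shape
(29, 29)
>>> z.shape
(29, 29)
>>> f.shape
(29, 29)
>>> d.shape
(29,)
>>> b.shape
(3, 2, 29, 29)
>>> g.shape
(29, 5)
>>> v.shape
(5, 2, 29)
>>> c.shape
(5, 29)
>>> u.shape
(5, 29)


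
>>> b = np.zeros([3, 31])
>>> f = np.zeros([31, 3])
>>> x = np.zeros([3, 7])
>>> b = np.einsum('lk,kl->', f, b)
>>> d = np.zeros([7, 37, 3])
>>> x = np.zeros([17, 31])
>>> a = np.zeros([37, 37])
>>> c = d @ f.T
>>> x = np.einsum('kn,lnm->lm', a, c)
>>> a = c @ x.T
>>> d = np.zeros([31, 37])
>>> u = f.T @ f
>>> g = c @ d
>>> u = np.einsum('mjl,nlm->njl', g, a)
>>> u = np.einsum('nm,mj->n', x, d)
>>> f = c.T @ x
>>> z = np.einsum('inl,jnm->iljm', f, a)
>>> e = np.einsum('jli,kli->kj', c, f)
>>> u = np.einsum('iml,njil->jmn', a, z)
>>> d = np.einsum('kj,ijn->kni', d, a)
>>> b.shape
()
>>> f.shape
(31, 37, 31)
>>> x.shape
(7, 31)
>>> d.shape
(31, 7, 7)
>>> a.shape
(7, 37, 7)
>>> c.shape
(7, 37, 31)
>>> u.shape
(31, 37, 31)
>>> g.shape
(7, 37, 37)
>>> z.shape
(31, 31, 7, 7)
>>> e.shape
(31, 7)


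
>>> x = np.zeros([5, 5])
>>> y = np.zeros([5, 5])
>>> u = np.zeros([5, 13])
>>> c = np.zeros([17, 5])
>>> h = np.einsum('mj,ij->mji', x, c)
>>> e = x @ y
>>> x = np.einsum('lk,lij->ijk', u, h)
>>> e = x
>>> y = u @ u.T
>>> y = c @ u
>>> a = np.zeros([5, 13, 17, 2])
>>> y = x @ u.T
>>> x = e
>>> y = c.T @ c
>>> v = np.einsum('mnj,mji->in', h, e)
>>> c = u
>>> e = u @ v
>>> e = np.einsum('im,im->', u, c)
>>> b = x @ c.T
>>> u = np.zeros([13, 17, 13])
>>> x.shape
(5, 17, 13)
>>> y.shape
(5, 5)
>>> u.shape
(13, 17, 13)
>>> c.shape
(5, 13)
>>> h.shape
(5, 5, 17)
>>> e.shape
()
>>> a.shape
(5, 13, 17, 2)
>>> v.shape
(13, 5)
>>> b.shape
(5, 17, 5)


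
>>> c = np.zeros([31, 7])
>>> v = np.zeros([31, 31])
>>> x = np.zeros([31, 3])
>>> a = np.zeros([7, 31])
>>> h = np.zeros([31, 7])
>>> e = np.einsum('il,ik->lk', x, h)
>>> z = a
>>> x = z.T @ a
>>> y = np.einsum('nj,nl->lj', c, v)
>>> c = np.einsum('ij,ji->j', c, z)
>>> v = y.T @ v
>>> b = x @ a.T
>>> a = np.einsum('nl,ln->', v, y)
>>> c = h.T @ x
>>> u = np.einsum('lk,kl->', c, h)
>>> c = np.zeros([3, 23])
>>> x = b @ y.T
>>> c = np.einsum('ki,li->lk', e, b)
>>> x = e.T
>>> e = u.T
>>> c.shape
(31, 3)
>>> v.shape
(7, 31)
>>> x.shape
(7, 3)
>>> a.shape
()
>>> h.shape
(31, 7)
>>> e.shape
()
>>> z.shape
(7, 31)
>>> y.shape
(31, 7)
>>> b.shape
(31, 7)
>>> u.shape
()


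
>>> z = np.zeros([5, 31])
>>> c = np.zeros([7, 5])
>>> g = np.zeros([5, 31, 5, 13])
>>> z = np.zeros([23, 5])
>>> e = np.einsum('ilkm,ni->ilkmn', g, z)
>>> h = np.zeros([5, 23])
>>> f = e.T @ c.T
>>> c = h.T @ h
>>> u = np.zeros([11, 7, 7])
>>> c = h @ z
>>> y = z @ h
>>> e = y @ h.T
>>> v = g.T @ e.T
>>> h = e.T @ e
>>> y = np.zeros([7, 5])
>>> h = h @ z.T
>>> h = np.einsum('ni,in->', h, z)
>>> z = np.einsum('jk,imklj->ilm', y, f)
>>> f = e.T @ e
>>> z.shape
(23, 31, 13)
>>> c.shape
(5, 5)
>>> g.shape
(5, 31, 5, 13)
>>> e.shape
(23, 5)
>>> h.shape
()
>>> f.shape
(5, 5)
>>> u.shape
(11, 7, 7)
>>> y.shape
(7, 5)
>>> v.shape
(13, 5, 31, 23)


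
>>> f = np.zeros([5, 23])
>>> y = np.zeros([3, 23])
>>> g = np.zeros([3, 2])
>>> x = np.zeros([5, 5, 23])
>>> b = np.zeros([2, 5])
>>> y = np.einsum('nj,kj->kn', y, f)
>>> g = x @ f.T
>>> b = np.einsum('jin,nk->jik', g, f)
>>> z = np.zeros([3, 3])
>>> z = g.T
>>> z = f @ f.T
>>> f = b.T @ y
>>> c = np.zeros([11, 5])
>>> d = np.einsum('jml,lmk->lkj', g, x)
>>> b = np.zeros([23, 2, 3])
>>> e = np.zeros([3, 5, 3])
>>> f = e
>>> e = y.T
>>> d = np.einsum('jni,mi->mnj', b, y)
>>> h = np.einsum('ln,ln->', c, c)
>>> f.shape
(3, 5, 3)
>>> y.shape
(5, 3)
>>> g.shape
(5, 5, 5)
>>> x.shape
(5, 5, 23)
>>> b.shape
(23, 2, 3)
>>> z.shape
(5, 5)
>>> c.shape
(11, 5)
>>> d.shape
(5, 2, 23)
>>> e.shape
(3, 5)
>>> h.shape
()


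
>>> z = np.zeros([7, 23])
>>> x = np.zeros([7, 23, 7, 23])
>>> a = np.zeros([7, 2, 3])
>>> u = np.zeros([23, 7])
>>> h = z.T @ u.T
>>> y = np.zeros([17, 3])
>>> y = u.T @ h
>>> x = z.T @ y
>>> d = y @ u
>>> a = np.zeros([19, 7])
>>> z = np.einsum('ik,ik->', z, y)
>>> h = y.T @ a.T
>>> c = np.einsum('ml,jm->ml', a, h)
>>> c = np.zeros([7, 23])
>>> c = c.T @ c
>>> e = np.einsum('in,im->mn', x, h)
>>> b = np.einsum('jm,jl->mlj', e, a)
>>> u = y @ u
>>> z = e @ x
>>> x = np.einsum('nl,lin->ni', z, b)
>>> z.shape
(19, 23)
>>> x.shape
(19, 7)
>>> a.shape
(19, 7)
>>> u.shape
(7, 7)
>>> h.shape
(23, 19)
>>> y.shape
(7, 23)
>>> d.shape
(7, 7)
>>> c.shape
(23, 23)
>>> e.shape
(19, 23)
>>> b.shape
(23, 7, 19)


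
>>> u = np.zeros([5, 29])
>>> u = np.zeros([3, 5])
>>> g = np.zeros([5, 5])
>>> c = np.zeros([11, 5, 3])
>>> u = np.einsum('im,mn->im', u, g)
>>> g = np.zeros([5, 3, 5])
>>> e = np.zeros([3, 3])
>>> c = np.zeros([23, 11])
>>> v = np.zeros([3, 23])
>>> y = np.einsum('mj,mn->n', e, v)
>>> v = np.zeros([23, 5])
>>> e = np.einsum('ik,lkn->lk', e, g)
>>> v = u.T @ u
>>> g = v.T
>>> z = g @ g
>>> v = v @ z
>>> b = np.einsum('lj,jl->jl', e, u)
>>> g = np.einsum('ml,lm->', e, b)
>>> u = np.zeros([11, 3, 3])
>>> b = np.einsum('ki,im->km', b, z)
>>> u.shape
(11, 3, 3)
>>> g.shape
()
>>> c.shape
(23, 11)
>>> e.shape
(5, 3)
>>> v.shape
(5, 5)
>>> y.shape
(23,)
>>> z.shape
(5, 5)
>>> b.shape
(3, 5)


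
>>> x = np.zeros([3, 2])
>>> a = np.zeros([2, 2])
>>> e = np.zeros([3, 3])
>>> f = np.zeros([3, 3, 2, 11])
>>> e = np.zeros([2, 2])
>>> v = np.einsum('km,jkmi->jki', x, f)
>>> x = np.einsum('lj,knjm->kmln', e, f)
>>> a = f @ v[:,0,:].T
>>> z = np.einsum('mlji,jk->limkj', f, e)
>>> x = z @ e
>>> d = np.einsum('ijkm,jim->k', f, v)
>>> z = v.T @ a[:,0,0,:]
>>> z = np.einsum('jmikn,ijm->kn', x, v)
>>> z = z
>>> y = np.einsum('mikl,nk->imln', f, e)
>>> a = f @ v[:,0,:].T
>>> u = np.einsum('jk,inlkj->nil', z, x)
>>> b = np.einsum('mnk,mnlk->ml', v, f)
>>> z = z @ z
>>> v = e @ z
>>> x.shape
(3, 11, 3, 2, 2)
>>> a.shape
(3, 3, 2, 3)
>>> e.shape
(2, 2)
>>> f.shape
(3, 3, 2, 11)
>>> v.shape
(2, 2)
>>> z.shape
(2, 2)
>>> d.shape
(2,)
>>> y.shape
(3, 3, 11, 2)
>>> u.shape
(11, 3, 3)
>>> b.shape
(3, 2)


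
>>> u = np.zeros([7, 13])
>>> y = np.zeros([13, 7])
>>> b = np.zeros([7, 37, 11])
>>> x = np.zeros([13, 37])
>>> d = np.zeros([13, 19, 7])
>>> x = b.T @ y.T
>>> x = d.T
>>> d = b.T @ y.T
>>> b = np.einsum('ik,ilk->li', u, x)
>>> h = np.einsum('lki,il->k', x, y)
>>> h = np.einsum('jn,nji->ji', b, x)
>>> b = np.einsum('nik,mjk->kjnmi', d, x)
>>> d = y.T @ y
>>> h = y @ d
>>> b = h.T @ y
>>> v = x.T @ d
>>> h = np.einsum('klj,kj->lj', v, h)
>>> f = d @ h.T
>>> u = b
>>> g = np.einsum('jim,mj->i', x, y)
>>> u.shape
(7, 7)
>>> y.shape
(13, 7)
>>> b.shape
(7, 7)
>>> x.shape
(7, 19, 13)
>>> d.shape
(7, 7)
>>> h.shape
(19, 7)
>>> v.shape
(13, 19, 7)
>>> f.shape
(7, 19)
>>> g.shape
(19,)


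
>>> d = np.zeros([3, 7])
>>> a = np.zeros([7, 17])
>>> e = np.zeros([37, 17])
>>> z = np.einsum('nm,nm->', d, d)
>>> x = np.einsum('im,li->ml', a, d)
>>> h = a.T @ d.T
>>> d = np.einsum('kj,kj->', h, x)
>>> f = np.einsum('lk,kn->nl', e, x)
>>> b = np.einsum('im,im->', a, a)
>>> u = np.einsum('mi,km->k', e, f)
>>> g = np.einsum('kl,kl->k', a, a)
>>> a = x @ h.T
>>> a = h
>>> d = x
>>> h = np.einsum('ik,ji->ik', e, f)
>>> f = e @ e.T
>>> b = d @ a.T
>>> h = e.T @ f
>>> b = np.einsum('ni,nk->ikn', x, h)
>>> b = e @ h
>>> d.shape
(17, 3)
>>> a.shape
(17, 3)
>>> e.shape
(37, 17)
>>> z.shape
()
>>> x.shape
(17, 3)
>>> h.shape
(17, 37)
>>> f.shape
(37, 37)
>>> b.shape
(37, 37)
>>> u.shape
(3,)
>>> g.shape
(7,)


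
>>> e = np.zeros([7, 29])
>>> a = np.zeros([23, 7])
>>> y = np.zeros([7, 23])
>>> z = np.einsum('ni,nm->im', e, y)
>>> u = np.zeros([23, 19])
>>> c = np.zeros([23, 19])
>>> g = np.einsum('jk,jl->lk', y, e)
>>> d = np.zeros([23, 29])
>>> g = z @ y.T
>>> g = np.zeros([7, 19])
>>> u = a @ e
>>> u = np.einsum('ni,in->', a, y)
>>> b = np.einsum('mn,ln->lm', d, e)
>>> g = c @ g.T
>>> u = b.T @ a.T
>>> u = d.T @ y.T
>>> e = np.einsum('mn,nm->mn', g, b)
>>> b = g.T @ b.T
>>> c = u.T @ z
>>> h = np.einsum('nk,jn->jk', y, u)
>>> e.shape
(23, 7)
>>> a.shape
(23, 7)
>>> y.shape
(7, 23)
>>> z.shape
(29, 23)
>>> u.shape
(29, 7)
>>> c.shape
(7, 23)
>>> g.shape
(23, 7)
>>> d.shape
(23, 29)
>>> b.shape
(7, 7)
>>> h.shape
(29, 23)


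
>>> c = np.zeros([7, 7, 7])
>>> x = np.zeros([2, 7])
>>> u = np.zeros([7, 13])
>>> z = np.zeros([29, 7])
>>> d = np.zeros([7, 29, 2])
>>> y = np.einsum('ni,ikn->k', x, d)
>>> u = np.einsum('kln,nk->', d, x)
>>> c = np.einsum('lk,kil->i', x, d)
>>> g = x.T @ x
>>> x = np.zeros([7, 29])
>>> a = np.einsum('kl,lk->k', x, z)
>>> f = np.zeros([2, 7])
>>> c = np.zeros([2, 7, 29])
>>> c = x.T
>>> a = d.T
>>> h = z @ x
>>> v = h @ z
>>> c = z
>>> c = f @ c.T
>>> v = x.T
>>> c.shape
(2, 29)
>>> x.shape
(7, 29)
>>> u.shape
()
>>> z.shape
(29, 7)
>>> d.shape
(7, 29, 2)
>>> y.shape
(29,)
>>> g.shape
(7, 7)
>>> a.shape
(2, 29, 7)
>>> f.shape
(2, 7)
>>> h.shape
(29, 29)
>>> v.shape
(29, 7)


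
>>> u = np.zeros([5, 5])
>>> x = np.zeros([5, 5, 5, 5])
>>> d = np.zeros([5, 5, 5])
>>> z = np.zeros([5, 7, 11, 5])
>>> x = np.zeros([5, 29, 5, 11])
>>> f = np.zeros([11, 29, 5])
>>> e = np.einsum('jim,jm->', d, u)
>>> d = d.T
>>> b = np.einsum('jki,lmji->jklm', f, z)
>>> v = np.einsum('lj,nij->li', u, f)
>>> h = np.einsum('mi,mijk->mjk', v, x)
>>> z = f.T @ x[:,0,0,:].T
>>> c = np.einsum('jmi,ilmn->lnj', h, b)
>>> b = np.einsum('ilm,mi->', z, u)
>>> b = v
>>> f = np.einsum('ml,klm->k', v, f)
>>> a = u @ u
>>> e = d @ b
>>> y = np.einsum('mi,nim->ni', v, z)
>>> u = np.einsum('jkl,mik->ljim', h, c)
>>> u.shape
(11, 5, 7, 29)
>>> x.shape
(5, 29, 5, 11)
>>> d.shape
(5, 5, 5)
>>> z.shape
(5, 29, 5)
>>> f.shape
(11,)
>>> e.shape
(5, 5, 29)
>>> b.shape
(5, 29)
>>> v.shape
(5, 29)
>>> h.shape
(5, 5, 11)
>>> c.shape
(29, 7, 5)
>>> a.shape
(5, 5)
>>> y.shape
(5, 29)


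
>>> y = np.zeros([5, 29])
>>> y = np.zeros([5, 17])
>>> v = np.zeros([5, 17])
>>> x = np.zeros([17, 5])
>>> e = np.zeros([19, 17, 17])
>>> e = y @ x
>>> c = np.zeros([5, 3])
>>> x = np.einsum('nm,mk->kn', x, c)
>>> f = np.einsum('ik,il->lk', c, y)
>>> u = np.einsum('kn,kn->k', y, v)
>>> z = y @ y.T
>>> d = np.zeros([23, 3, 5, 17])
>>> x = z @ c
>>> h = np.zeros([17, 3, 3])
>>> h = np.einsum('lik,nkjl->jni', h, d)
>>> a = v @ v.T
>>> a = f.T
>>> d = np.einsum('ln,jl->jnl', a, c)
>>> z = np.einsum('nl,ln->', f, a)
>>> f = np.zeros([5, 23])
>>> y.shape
(5, 17)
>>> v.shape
(5, 17)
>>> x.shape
(5, 3)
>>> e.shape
(5, 5)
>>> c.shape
(5, 3)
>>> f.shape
(5, 23)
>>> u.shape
(5,)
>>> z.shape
()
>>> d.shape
(5, 17, 3)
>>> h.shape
(5, 23, 3)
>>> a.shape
(3, 17)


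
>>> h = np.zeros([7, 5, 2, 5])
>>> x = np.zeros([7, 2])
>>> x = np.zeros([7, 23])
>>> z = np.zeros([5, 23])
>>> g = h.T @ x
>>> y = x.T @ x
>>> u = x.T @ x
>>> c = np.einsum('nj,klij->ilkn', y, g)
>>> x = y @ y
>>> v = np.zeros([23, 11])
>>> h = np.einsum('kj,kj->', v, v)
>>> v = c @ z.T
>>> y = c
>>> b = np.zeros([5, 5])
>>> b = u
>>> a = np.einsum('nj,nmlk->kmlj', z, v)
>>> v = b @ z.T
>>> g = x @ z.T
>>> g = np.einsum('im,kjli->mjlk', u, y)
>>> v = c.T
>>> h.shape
()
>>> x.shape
(23, 23)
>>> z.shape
(5, 23)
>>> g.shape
(23, 2, 5, 5)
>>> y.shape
(5, 2, 5, 23)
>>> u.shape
(23, 23)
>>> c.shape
(5, 2, 5, 23)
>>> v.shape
(23, 5, 2, 5)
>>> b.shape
(23, 23)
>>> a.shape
(5, 2, 5, 23)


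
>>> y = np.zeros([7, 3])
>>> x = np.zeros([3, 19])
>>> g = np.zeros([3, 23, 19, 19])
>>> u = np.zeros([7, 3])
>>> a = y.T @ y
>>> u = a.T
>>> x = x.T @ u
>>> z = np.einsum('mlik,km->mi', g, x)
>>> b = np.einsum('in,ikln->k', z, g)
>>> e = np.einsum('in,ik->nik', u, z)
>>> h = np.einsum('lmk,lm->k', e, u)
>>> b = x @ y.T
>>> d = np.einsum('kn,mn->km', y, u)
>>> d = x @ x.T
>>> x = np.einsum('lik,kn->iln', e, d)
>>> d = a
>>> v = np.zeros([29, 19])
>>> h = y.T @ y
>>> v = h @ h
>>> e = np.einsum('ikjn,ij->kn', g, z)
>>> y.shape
(7, 3)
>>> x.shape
(3, 3, 19)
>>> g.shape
(3, 23, 19, 19)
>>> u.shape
(3, 3)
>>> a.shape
(3, 3)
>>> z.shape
(3, 19)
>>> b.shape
(19, 7)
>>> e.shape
(23, 19)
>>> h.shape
(3, 3)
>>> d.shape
(3, 3)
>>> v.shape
(3, 3)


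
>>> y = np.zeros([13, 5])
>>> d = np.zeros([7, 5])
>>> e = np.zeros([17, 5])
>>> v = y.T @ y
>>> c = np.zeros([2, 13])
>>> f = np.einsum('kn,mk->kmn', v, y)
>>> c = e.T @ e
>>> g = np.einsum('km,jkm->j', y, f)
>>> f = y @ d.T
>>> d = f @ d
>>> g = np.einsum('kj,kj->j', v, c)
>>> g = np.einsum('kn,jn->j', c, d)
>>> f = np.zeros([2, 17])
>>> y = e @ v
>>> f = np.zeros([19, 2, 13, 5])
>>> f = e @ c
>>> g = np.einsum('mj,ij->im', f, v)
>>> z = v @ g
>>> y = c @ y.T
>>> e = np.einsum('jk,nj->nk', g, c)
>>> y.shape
(5, 17)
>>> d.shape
(13, 5)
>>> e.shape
(5, 17)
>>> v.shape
(5, 5)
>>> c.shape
(5, 5)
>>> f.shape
(17, 5)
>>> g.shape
(5, 17)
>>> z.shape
(5, 17)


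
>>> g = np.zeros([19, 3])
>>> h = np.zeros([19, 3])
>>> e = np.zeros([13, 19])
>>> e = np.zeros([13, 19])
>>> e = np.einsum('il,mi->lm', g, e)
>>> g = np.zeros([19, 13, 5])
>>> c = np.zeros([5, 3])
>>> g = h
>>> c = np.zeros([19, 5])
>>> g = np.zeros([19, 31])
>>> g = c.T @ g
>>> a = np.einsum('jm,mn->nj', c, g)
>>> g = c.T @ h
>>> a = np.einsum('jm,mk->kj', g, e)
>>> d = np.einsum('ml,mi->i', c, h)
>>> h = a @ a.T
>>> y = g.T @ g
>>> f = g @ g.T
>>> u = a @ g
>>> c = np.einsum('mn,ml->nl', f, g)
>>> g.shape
(5, 3)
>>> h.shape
(13, 13)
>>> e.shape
(3, 13)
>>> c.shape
(5, 3)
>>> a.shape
(13, 5)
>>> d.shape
(3,)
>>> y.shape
(3, 3)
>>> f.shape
(5, 5)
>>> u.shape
(13, 3)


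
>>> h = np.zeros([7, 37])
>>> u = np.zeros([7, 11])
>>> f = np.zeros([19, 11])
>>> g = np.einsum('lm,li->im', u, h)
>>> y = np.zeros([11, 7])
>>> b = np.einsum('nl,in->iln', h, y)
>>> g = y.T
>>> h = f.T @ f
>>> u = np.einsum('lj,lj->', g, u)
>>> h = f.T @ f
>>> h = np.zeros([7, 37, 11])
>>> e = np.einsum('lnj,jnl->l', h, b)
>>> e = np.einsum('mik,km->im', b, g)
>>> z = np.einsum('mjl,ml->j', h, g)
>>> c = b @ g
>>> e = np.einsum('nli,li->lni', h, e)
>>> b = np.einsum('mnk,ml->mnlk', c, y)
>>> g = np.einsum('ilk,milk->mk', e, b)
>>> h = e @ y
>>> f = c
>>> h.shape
(37, 7, 7)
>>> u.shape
()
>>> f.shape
(11, 37, 11)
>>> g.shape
(11, 11)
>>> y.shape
(11, 7)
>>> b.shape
(11, 37, 7, 11)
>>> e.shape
(37, 7, 11)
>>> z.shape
(37,)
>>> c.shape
(11, 37, 11)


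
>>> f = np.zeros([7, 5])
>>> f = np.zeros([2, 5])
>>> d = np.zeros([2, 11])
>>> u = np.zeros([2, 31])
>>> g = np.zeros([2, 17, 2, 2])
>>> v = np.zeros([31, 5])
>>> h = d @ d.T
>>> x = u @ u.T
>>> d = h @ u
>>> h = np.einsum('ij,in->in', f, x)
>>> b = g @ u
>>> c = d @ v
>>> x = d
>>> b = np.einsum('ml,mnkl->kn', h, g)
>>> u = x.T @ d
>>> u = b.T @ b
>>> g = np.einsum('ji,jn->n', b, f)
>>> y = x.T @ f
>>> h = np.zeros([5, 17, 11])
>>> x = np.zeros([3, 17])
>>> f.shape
(2, 5)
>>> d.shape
(2, 31)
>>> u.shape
(17, 17)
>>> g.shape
(5,)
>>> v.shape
(31, 5)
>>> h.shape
(5, 17, 11)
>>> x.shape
(3, 17)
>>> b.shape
(2, 17)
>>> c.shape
(2, 5)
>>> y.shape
(31, 5)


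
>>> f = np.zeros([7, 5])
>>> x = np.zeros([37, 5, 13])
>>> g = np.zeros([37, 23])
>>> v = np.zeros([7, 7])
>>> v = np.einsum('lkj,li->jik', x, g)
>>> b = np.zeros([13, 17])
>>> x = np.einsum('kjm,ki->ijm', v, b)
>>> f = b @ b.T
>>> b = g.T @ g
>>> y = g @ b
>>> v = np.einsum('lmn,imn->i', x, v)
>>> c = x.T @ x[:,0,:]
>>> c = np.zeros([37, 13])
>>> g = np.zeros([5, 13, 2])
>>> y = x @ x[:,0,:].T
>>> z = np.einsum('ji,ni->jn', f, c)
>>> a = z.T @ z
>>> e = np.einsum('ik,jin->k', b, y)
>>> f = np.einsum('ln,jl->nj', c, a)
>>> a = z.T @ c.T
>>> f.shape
(13, 37)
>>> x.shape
(17, 23, 5)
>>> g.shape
(5, 13, 2)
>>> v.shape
(13,)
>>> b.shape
(23, 23)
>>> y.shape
(17, 23, 17)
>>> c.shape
(37, 13)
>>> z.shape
(13, 37)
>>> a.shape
(37, 37)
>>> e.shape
(23,)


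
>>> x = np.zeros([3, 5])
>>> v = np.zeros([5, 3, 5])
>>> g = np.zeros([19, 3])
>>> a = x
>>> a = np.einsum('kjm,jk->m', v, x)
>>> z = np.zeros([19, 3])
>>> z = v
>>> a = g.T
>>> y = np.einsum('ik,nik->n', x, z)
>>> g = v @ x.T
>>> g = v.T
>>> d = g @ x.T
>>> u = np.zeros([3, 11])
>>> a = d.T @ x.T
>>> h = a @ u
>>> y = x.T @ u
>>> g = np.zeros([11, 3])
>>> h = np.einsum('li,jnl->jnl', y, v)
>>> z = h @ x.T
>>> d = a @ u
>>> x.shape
(3, 5)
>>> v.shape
(5, 3, 5)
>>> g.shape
(11, 3)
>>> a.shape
(3, 3, 3)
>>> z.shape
(5, 3, 3)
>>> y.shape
(5, 11)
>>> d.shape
(3, 3, 11)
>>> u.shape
(3, 11)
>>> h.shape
(5, 3, 5)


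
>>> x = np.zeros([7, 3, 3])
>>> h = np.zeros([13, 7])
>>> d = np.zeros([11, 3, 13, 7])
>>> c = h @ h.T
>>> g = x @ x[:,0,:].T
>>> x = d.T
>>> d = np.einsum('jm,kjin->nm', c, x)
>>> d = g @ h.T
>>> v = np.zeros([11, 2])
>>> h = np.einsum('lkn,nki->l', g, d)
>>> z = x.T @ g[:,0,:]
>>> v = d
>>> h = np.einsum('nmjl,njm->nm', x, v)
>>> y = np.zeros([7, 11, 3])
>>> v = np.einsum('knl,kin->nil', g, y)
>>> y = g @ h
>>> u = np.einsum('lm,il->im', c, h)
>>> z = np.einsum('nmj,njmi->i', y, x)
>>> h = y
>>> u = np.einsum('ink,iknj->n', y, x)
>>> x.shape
(7, 13, 3, 11)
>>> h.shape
(7, 3, 13)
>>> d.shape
(7, 3, 13)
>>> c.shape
(13, 13)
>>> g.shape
(7, 3, 7)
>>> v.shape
(3, 11, 7)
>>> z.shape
(11,)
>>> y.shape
(7, 3, 13)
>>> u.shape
(3,)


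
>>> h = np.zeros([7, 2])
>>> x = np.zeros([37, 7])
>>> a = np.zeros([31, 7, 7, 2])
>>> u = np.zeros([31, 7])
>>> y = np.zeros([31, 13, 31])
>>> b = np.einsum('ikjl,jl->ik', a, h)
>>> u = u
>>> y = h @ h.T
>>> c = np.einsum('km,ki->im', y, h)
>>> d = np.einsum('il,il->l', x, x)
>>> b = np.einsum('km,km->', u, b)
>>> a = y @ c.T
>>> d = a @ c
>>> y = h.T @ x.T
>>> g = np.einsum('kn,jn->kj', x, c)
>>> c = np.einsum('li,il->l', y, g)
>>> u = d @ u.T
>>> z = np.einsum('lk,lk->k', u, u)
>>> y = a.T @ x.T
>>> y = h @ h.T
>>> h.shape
(7, 2)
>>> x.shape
(37, 7)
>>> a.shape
(7, 2)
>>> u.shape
(7, 31)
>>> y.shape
(7, 7)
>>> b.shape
()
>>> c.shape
(2,)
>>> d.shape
(7, 7)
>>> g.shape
(37, 2)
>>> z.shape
(31,)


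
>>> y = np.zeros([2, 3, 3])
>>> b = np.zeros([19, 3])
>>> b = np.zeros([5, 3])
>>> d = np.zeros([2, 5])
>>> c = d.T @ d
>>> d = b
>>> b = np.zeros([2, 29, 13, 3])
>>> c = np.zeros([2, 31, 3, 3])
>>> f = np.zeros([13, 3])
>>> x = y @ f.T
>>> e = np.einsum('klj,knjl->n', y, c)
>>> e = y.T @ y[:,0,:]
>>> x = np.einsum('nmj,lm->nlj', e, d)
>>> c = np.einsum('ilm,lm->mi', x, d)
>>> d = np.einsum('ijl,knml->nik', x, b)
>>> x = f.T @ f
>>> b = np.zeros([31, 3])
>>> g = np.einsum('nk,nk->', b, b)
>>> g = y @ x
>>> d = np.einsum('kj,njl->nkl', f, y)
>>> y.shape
(2, 3, 3)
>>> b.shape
(31, 3)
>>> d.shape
(2, 13, 3)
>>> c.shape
(3, 3)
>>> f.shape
(13, 3)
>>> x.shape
(3, 3)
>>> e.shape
(3, 3, 3)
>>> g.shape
(2, 3, 3)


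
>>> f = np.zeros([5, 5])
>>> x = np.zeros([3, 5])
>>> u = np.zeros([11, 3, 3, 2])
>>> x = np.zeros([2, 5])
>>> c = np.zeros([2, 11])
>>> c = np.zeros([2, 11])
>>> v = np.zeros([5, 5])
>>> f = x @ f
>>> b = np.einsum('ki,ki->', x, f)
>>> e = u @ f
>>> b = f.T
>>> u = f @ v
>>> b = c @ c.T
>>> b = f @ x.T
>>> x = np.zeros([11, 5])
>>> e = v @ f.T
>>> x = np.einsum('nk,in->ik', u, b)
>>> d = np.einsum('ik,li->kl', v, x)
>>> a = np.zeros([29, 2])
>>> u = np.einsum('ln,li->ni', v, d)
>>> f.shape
(2, 5)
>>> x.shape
(2, 5)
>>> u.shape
(5, 2)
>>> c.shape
(2, 11)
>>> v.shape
(5, 5)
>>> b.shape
(2, 2)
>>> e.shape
(5, 2)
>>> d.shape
(5, 2)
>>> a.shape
(29, 2)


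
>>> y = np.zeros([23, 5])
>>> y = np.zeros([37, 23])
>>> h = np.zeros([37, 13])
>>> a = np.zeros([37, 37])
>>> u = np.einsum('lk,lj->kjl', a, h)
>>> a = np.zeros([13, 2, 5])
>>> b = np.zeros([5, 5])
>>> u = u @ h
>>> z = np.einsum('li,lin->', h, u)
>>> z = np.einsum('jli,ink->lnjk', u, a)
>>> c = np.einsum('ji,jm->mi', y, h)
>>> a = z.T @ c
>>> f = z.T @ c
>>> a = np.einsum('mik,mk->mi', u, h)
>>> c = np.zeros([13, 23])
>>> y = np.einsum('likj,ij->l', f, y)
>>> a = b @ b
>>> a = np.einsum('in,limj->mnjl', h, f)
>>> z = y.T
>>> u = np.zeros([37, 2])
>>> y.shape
(5,)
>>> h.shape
(37, 13)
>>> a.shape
(2, 13, 23, 5)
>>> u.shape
(37, 2)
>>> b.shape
(5, 5)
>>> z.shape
(5,)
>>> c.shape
(13, 23)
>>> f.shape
(5, 37, 2, 23)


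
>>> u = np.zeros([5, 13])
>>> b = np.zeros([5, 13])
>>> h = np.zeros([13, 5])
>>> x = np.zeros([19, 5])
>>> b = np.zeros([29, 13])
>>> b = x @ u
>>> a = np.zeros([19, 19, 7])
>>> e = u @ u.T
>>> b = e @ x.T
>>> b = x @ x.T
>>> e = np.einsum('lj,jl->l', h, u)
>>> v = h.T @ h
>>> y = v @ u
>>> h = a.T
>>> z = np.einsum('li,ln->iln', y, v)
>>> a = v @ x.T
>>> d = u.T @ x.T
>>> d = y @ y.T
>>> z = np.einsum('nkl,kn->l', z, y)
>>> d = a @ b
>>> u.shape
(5, 13)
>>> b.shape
(19, 19)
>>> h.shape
(7, 19, 19)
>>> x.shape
(19, 5)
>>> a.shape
(5, 19)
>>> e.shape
(13,)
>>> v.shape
(5, 5)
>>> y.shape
(5, 13)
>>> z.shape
(5,)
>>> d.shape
(5, 19)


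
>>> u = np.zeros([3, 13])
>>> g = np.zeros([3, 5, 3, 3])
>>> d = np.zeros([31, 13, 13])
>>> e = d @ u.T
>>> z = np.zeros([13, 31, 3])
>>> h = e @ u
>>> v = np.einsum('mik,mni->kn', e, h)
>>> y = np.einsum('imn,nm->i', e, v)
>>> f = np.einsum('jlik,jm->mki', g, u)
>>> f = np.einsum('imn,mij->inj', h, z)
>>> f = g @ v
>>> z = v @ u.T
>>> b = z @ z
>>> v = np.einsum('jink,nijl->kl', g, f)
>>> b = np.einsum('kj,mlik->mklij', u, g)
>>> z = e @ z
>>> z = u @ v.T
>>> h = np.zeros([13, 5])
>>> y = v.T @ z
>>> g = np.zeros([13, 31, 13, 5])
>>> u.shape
(3, 13)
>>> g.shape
(13, 31, 13, 5)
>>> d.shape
(31, 13, 13)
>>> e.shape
(31, 13, 3)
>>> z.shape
(3, 3)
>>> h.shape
(13, 5)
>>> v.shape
(3, 13)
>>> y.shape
(13, 3)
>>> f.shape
(3, 5, 3, 13)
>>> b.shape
(3, 3, 5, 3, 13)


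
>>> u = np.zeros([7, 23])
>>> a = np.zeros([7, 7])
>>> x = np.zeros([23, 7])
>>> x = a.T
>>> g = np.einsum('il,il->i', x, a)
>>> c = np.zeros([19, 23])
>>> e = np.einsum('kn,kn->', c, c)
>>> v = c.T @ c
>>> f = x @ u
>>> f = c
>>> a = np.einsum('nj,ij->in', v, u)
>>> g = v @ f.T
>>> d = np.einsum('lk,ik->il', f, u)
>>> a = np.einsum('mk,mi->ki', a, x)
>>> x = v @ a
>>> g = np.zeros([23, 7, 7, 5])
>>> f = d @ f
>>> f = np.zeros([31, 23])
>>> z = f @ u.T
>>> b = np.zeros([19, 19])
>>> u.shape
(7, 23)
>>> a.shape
(23, 7)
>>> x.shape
(23, 7)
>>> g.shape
(23, 7, 7, 5)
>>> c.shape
(19, 23)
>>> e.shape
()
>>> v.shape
(23, 23)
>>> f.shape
(31, 23)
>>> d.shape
(7, 19)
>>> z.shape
(31, 7)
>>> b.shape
(19, 19)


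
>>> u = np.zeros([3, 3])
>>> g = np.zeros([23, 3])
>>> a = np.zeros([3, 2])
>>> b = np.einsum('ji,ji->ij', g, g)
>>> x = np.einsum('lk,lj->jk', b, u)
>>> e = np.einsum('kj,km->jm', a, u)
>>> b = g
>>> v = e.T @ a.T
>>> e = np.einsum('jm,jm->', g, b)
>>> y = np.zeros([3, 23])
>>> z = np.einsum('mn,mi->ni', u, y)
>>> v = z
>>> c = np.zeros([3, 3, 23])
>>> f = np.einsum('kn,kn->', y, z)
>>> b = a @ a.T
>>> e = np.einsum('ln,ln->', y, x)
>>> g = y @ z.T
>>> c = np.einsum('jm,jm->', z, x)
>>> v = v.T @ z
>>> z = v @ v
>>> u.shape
(3, 3)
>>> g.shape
(3, 3)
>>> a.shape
(3, 2)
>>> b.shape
(3, 3)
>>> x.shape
(3, 23)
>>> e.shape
()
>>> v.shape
(23, 23)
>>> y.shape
(3, 23)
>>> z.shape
(23, 23)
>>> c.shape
()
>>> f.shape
()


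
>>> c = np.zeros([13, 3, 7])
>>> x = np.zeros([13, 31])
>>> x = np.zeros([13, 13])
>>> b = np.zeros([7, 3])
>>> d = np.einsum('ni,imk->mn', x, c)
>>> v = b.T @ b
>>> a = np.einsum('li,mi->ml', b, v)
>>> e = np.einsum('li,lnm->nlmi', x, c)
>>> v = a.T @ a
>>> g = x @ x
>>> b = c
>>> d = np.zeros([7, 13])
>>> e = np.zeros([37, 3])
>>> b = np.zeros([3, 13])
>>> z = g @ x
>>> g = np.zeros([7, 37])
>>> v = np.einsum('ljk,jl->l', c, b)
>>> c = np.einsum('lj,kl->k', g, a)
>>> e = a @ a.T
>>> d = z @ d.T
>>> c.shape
(3,)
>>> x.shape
(13, 13)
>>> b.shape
(3, 13)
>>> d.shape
(13, 7)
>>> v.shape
(13,)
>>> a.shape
(3, 7)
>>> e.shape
(3, 3)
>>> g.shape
(7, 37)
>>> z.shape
(13, 13)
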